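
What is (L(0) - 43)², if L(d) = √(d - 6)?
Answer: (43 - I*√6)² ≈ 1843.0 - 210.66*I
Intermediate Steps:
L(d) = √(-6 + d)
(L(0) - 43)² = (√(-6 + 0) - 43)² = (√(-6) - 43)² = (I*√6 - 43)² = (-43 + I*√6)²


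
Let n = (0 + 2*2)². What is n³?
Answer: 4096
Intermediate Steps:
n = 16 (n = (0 + 4)² = 4² = 16)
n³ = 16³ = 4096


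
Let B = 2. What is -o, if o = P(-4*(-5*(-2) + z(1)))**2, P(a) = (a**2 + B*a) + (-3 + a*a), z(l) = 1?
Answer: -14295961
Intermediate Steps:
P(a) = -3 + 2*a + 2*a**2 (P(a) = (a**2 + 2*a) + (-3 + a*a) = (a**2 + 2*a) + (-3 + a**2) = -3 + 2*a + 2*a**2)
o = 14295961 (o = (-3 + 2*(-4*(-5*(-2) + 1)) + 2*(-4*(-5*(-2) + 1))**2)**2 = (-3 + 2*(-4*(10 + 1)) + 2*(-4*(10 + 1))**2)**2 = (-3 + 2*(-4*11) + 2*(-4*11)**2)**2 = (-3 + 2*(-44) + 2*(-44)**2)**2 = (-3 - 88 + 2*1936)**2 = (-3 - 88 + 3872)**2 = 3781**2 = 14295961)
-o = -1*14295961 = -14295961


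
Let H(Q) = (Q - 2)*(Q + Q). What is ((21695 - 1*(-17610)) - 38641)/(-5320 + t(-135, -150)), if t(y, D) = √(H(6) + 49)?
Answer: -3532480/28302303 - 664*√97/28302303 ≈ -0.12504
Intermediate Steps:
H(Q) = 2*Q*(-2 + Q) (H(Q) = (-2 + Q)*(2*Q) = 2*Q*(-2 + Q))
t(y, D) = √97 (t(y, D) = √(2*6*(-2 + 6) + 49) = √(2*6*4 + 49) = √(48 + 49) = √97)
((21695 - 1*(-17610)) - 38641)/(-5320 + t(-135, -150)) = ((21695 - 1*(-17610)) - 38641)/(-5320 + √97) = ((21695 + 17610) - 38641)/(-5320 + √97) = (39305 - 38641)/(-5320 + √97) = 664/(-5320 + √97)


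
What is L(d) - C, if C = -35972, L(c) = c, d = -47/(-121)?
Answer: 4352659/121 ≈ 35972.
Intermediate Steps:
d = 47/121 (d = -47*(-1/121) = 47/121 ≈ 0.38843)
L(d) - C = 47/121 - 1*(-35972) = 47/121 + 35972 = 4352659/121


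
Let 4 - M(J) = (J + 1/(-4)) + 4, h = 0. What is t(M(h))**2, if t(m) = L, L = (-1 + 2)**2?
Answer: 1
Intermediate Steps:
M(J) = 1/4 - J (M(J) = 4 - ((J + 1/(-4)) + 4) = 4 - ((J - 1/4) + 4) = 4 - ((-1/4 + J) + 4) = 4 - (15/4 + J) = 4 + (-15/4 - J) = 1/4 - J)
L = 1 (L = 1**2 = 1)
t(m) = 1
t(M(h))**2 = 1**2 = 1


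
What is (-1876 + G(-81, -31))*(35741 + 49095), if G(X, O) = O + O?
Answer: -164412168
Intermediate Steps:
G(X, O) = 2*O
(-1876 + G(-81, -31))*(35741 + 49095) = (-1876 + 2*(-31))*(35741 + 49095) = (-1876 - 62)*84836 = -1938*84836 = -164412168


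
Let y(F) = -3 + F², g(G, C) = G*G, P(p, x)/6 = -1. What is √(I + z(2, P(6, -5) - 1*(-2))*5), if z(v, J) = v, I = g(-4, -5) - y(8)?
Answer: I*√35 ≈ 5.9161*I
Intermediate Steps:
P(p, x) = -6 (P(p, x) = 6*(-1) = -6)
g(G, C) = G²
I = -45 (I = (-4)² - (-3 + 8²) = 16 - (-3 + 64) = 16 - 1*61 = 16 - 61 = -45)
√(I + z(2, P(6, -5) - 1*(-2))*5) = √(-45 + 2*5) = √(-45 + 10) = √(-35) = I*√35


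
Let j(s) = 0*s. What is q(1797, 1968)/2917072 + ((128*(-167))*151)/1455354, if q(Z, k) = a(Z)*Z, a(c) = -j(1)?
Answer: -1613888/727677 ≈ -2.2179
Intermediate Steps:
j(s) = 0
a(c) = 0 (a(c) = -1*0 = 0)
q(Z, k) = 0 (q(Z, k) = 0*Z = 0)
q(1797, 1968)/2917072 + ((128*(-167))*151)/1455354 = 0/2917072 + ((128*(-167))*151)/1455354 = 0*(1/2917072) - 21376*151*(1/1455354) = 0 - 3227776*1/1455354 = 0 - 1613888/727677 = -1613888/727677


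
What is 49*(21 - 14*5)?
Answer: -2401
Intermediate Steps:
49*(21 - 14*5) = 49*(21 - 70) = 49*(-49) = -2401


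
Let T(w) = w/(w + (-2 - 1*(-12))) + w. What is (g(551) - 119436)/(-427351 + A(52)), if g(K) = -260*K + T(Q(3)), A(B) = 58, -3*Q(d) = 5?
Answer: 3940468/6409395 ≈ 0.61480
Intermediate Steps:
Q(d) = -5/3 (Q(d) = -⅓*5 = -5/3)
T(w) = w + w/(10 + w) (T(w) = w/(w + (-2 + 12)) + w = w/(w + 10) + w = w/(10 + w) + w = w + w/(10 + w))
g(K) = -28/15 - 260*K (g(K) = -260*K - 5*(11 - 5/3)/(3*(10 - 5/3)) = -260*K - 5/3*28/3/25/3 = -260*K - 5/3*3/25*28/3 = -260*K - 28/15 = -28/15 - 260*K)
(g(551) - 119436)/(-427351 + A(52)) = ((-28/15 - 260*551) - 119436)/(-427351 + 58) = ((-28/15 - 143260) - 119436)/(-427293) = (-2148928/15 - 119436)*(-1/427293) = -3940468/15*(-1/427293) = 3940468/6409395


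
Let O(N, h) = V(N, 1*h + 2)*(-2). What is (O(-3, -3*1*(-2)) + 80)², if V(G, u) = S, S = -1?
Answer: 6724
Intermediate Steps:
V(G, u) = -1
O(N, h) = 2 (O(N, h) = -1*(-2) = 2)
(O(-3, -3*1*(-2)) + 80)² = (2 + 80)² = 82² = 6724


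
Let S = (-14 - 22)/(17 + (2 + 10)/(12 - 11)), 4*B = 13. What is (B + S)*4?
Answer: 233/29 ≈ 8.0345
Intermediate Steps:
B = 13/4 (B = (¼)*13 = 13/4 ≈ 3.2500)
S = -36/29 (S = -36/(17 + 12/1) = -36/(17 + 12*1) = -36/(17 + 12) = -36/29 ≈ -1.2414)
(B + S)*4 = (13/4 - 36/29)*4 = (233/116)*4 = 233/29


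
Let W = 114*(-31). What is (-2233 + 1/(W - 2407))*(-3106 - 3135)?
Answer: 82794691214/5941 ≈ 1.3936e+7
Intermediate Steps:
W = -3534
(-2233 + 1/(W - 2407))*(-3106 - 3135) = (-2233 + 1/(-3534 - 2407))*(-3106 - 3135) = (-2233 + 1/(-5941))*(-6241) = (-2233 - 1/5941)*(-6241) = -13266254/5941*(-6241) = 82794691214/5941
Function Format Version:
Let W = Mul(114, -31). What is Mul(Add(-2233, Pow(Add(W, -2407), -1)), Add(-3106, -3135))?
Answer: Rational(82794691214, 5941) ≈ 1.3936e+7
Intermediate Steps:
W = -3534
Mul(Add(-2233, Pow(Add(W, -2407), -1)), Add(-3106, -3135)) = Mul(Add(-2233, Pow(Add(-3534, -2407), -1)), Add(-3106, -3135)) = Mul(Add(-2233, Pow(-5941, -1)), -6241) = Mul(Add(-2233, Rational(-1, 5941)), -6241) = Mul(Rational(-13266254, 5941), -6241) = Rational(82794691214, 5941)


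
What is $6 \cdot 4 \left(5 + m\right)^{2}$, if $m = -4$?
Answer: $24$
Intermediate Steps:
$6 \cdot 4 \left(5 + m\right)^{2} = 6 \cdot 4 \left(5 - 4\right)^{2} = 24 \cdot 1^{2} = 24 \cdot 1 = 24$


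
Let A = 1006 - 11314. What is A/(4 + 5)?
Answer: -3436/3 ≈ -1145.3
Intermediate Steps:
A = -10308
A/(4 + 5) = -10308/(4 + 5) = -10308/9 = (⅑)*(-10308) = -3436/3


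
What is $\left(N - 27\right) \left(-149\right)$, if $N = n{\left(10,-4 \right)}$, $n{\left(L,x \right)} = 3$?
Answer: $3576$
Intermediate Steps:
$N = 3$
$\left(N - 27\right) \left(-149\right) = \left(3 - 27\right) \left(-149\right) = \left(-24\right) \left(-149\right) = 3576$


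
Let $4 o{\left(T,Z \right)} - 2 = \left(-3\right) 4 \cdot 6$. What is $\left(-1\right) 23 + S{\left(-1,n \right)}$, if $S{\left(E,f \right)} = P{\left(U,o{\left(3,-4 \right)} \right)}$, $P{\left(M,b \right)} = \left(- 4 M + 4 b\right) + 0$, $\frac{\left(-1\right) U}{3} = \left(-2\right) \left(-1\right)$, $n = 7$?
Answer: $-69$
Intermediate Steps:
$o{\left(T,Z \right)} = - \frac{35}{2}$ ($o{\left(T,Z \right)} = \frac{1}{2} + \frac{\left(-3\right) 4 \cdot 6}{4} = \frac{1}{2} + \frac{\left(-12\right) 6}{4} = \frac{1}{2} + \frac{1}{4} \left(-72\right) = \frac{1}{2} - 18 = - \frac{35}{2}$)
$U = -6$ ($U = - 3 \left(\left(-2\right) \left(-1\right)\right) = \left(-3\right) 2 = -6$)
$P{\left(M,b \right)} = - 4 M + 4 b$
$S{\left(E,f \right)} = -46$ ($S{\left(E,f \right)} = \left(-4\right) \left(-6\right) + 4 \left(- \frac{35}{2}\right) = 24 - 70 = -46$)
$\left(-1\right) 23 + S{\left(-1,n \right)} = \left(-1\right) 23 - 46 = -23 - 46 = -69$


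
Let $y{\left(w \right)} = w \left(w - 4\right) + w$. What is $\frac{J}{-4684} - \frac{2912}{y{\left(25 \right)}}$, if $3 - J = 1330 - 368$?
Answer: $- \frac{6556179}{1288100} \approx -5.0898$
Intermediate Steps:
$J = -959$ ($J = 3 - \left(1330 - 368\right) = 3 - 962 = -959$)
$y{\left(w \right)} = w + w \left(-4 + w\right)$ ($y{\left(w \right)} = w \left(-4 + w\right) + w = w + w \left(-4 + w\right)$)
$\frac{J}{-4684} - \frac{2912}{y{\left(25 \right)}} = - \frac{959}{-4684} - \frac{2912}{25 \left(-3 + 25\right)} = \left(-959\right) \left(- \frac{1}{4684}\right) - \frac{2912}{25 \cdot 22} = \frac{959}{4684} - \frac{2912}{550} = \frac{959}{4684} - \frac{1456}{275} = - \frac{6556179}{1288100}$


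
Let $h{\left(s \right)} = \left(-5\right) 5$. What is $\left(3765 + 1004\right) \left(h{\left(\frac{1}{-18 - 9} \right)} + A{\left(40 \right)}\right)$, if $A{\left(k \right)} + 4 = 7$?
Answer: $-104918$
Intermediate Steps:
$A{\left(k \right)} = 3$ ($A{\left(k \right)} = -4 + 7 = 3$)
$h{\left(s \right)} = -25$
$\left(3765 + 1004\right) \left(h{\left(\frac{1}{-18 - 9} \right)} + A{\left(40 \right)}\right) = \left(3765 + 1004\right) \left(-25 + 3\right) = 4769 \left(-22\right) = -104918$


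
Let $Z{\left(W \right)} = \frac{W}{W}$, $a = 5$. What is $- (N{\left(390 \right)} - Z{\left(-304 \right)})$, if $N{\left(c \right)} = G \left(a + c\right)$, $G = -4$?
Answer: $1581$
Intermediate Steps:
$N{\left(c \right)} = -20 - 4 c$ ($N{\left(c \right)} = - 4 \left(5 + c\right) = -20 - 4 c$)
$Z{\left(W \right)} = 1$
$- (N{\left(390 \right)} - Z{\left(-304 \right)}) = - (\left(-20 - 1560\right) - 1) = - (-1580 - 1) = \left(-1\right) \left(-1581\right) = 1581$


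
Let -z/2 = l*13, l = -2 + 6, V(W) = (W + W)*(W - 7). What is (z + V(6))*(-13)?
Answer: 1508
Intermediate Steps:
V(W) = 2*W*(-7 + W) (V(W) = (2*W)*(-7 + W) = 2*W*(-7 + W))
l = 4
z = -104 (z = -8*13 = -2*52 = -104)
(z + V(6))*(-13) = (-104 + 2*6*(-7 + 6))*(-13) = (-104 + 2*6*(-1))*(-13) = (-104 - 12)*(-13) = -116*(-13) = 1508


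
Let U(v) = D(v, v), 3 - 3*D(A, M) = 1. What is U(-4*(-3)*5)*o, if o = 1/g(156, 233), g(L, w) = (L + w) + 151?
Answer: 1/810 ≈ 0.0012346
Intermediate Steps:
g(L, w) = 151 + L + w
D(A, M) = ⅔ (D(A, M) = 1 - ⅓*1 = 1 - ⅓ = ⅔)
U(v) = ⅔
o = 1/540 (o = 1/(151 + 156 + 233) = 1/540 ≈ 0.0018519)
U(-4*(-3)*5)*o = (⅔)*(1/540) = 1/810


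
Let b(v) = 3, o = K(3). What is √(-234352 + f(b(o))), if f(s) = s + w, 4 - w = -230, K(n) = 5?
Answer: I*√234115 ≈ 483.85*I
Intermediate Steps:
o = 5
w = 234 (w = 4 - 1*(-230) = 4 + 230 = 234)
f(s) = 234 + s (f(s) = s + 234 = 234 + s)
√(-234352 + f(b(o))) = √(-234352 + (234 + 3)) = √(-234352 + 237) = √(-234115) = I*√234115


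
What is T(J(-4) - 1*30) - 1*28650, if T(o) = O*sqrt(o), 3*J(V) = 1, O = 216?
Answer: -28650 + 72*I*sqrt(267) ≈ -28650.0 + 1176.5*I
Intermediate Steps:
J(V) = 1/3 (J(V) = (1/3)*1 = 1/3)
T(o) = 216*sqrt(o)
T(J(-4) - 1*30) - 1*28650 = 216*sqrt(1/3 - 1*30) - 1*28650 = 216*sqrt(1/3 - 30) - 28650 = 216*sqrt(-89/3) - 28650 = 216*(I*sqrt(267)/3) - 28650 = 72*I*sqrt(267) - 28650 = -28650 + 72*I*sqrt(267)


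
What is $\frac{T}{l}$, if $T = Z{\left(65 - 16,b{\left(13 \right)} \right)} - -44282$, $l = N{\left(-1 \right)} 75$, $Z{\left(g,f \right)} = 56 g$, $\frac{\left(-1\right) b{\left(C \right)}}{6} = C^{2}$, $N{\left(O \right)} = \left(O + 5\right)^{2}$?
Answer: $\frac{23513}{600} \approx 39.188$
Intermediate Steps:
$N{\left(O \right)} = \left(5 + O\right)^{2}$
$b{\left(C \right)} = - 6 C^{2}$
$l = 1200$ ($l = \left(5 - 1\right)^{2} \cdot 75 = 4^{2} \cdot 75 = 16 \cdot 75 = 1200$)
$T = 47026$ ($T = 56 \left(65 - 16\right) - -44282 = 56 \cdot 49 + 44282 = 2744 + 44282 = 47026$)
$\frac{T}{l} = \frac{47026}{1200} = 47026 \cdot \frac{1}{1200} = \frac{23513}{600}$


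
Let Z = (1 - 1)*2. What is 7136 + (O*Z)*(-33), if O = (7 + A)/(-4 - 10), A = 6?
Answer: 7136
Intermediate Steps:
Z = 0 (Z = 0*2 = 0)
O = -13/14 (O = (7 + 6)/(-4 - 10) = 13/(-14) = 13*(-1/14) = -13/14 ≈ -0.92857)
7136 + (O*Z)*(-33) = 7136 - 13/14*0*(-33) = 7136 + 0*(-33) = 7136 + 0 = 7136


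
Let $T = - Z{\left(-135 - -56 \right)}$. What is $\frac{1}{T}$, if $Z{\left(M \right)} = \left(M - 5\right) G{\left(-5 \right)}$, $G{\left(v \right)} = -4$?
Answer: $- \frac{1}{336} \approx -0.0029762$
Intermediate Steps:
$Z{\left(M \right)} = 20 - 4 M$ ($Z{\left(M \right)} = \left(M - 5\right) \left(-4\right) = \left(-5 + M\right) \left(-4\right) = 20 - 4 M$)
$T = -336$ ($T = - (20 - 4 \left(-135 - -56\right)) = - (20 - 4 \left(-135 + 56\right)) = - (20 - -316) = - (20 + 316) = \left(-1\right) 336 = -336$)
$\frac{1}{T} = \frac{1}{-336} = - \frac{1}{336}$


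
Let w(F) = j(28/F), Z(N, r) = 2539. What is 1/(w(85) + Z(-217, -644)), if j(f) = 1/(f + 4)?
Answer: 368/934437 ≈ 0.00039382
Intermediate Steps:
j(f) = 1/(4 + f)
w(F) = 1/(4 + 28/F)
1/(w(85) + Z(-217, -644)) = 1/((1/4)*85/(7 + 85) + 2539) = 1/((1/4)*85/92 + 2539) = 1/((1/4)*85*(1/92) + 2539) = 1/(85/368 + 2539) = 1/(934437/368) = 368/934437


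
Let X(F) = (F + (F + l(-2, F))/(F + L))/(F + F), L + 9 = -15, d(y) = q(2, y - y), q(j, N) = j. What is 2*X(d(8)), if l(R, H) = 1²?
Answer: 41/44 ≈ 0.93182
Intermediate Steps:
l(R, H) = 1
d(y) = 2
L = -24 (L = -9 - 15 = -24)
X(F) = (F + (1 + F)/(-24 + F))/(2*F) (X(F) = (F + (F + 1)/(F - 24))/(F + F) = (F + (1 + F)/(-24 + F))/((2*F)) = (F + (1 + F)/(-24 + F))*(1/(2*F)) = (F + (1 + F)/(-24 + F))/(2*F))
2*X(d(8)) = 2*((½)*(1 + 2² - 23*2)/(2*(-24 + 2))) = 2*((½)*(½)*(1 + 4 - 46)/(-22)) = 2*((½)*(½)*(-1/22)*(-41)) = 2*(41/88) = 41/44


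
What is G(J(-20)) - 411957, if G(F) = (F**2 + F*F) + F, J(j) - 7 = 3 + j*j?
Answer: -75347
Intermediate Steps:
J(j) = 10 + j**2 (J(j) = 7 + (3 + j*j) = 7 + (3 + j**2) = 10 + j**2)
G(F) = F + 2*F**2 (G(F) = (F**2 + F**2) + F = 2*F**2 + F = F + 2*F**2)
G(J(-20)) - 411957 = (10 + (-20)**2)*(1 + 2*(10 + (-20)**2)) - 411957 = (10 + 400)*(1 + 2*(10 + 400)) - 411957 = 410*(1 + 2*410) - 411957 = 410*(1 + 820) - 411957 = 410*821 - 411957 = 336610 - 411957 = -75347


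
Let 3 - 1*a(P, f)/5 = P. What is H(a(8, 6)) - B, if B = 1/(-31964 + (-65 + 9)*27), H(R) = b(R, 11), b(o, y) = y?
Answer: 368237/33476 ≈ 11.000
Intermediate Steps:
a(P, f) = 15 - 5*P
H(R) = 11
B = -1/33476 (B = 1/(-31964 - 56*27) = 1/(-31964 - 1512) = 1/(-33476) = -1/33476 ≈ -2.9872e-5)
H(a(8, 6)) - B = 11 - 1*(-1/33476) = 11 + 1/33476 = 368237/33476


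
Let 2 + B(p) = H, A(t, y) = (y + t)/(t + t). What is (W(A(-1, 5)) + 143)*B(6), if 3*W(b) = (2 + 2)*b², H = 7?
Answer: 2225/3 ≈ 741.67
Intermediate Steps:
A(t, y) = (t + y)/(2*t) (A(t, y) = (t + y)/((2*t)) = (t + y)*(1/(2*t)) = (t + y)/(2*t))
B(p) = 5 (B(p) = -2 + 7 = 5)
W(b) = 4*b²/3 (W(b) = ((2 + 2)*b²)/3 = (4*b²)/3 = 4*b²/3)
(W(A(-1, 5)) + 143)*B(6) = (4*((½)*(-1 + 5)/(-1))²/3 + 143)*5 = (4*((½)*(-1)*4)²/3 + 143)*5 = ((4/3)*(-2)² + 143)*5 = ((4/3)*4 + 143)*5 = (16/3 + 143)*5 = (445/3)*5 = 2225/3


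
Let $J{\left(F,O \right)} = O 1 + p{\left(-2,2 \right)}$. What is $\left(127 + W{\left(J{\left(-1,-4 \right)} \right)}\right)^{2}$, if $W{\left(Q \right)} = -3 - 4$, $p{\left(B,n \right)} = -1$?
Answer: $14400$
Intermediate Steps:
$J{\left(F,O \right)} = -1 + O$ ($J{\left(F,O \right)} = O 1 - 1 = O - 1 = -1 + O$)
$W{\left(Q \right)} = -7$ ($W{\left(Q \right)} = -3 - 4 = -7$)
$\left(127 + W{\left(J{\left(-1,-4 \right)} \right)}\right)^{2} = \left(127 - 7\right)^{2} = 120^{2} = 14400$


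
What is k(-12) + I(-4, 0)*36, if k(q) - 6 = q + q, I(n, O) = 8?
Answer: 270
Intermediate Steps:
k(q) = 6 + 2*q (k(q) = 6 + (q + q) = 6 + 2*q)
k(-12) + I(-4, 0)*36 = (6 + 2*(-12)) + 8*36 = (6 - 24) + 288 = -18 + 288 = 270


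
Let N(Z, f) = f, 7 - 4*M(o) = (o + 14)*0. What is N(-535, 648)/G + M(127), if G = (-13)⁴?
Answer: 202519/114244 ≈ 1.7727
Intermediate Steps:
M(o) = 7/4 (M(o) = 7/4 - (o + 14)*0/4 = 7/4 - (14 + o)*0/4 = 7/4 - ¼*0 = 7/4 + 0 = 7/4)
G = 28561
N(-535, 648)/G + M(127) = 648/28561 + 7/4 = 202519/114244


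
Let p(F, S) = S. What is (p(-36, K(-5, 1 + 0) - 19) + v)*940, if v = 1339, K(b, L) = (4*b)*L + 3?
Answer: 1224820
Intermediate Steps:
K(b, L) = 3 + 4*L*b (K(b, L) = 4*L*b + 3 = 3 + 4*L*b)
(p(-36, K(-5, 1 + 0) - 19) + v)*940 = (((3 + 4*(1 + 0)*(-5)) - 19) + 1339)*940 = (((3 + 4*1*(-5)) - 19) + 1339)*940 = (((3 - 20) - 19) + 1339)*940 = ((-17 - 19) + 1339)*940 = (-36 + 1339)*940 = 1303*940 = 1224820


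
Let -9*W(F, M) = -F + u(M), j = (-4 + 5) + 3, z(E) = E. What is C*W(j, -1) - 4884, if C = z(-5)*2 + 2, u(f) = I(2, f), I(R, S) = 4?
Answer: -4884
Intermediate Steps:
u(f) = 4
j = 4 (j = 1 + 3 = 4)
C = -8 (C = -5*2 + 2 = -10 + 2 = -8)
W(F, M) = -4/9 + F/9 (W(F, M) = -(-F + 4)/9 = -(4 - F)/9 = -4/9 + F/9)
C*W(j, -1) - 4884 = -8*(-4/9 + (1/9)*4) - 4884 = -8*(-4/9 + 4/9) - 4884 = -8*0 - 4884 = 0 - 4884 = -4884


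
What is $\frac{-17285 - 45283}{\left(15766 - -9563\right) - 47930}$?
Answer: $\frac{62568}{22601} \approx 2.7684$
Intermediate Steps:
$\frac{-17285 - 45283}{\left(15766 - -9563\right) - 47930} = - \frac{62568}{\left(15766 + 9563\right) - 47930} = - \frac{62568}{25329 - 47930} = - \frac{62568}{-22601} = \left(-62568\right) \left(- \frac{1}{22601}\right) = \frac{62568}{22601}$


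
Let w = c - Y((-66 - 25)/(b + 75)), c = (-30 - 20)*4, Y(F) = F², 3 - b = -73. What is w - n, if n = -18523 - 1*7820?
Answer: 596078262/22801 ≈ 26143.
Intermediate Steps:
b = 76 (b = 3 - 1*(-73) = 3 + 73 = 76)
n = -26343 (n = -18523 - 7820 = -26343)
c = -200 (c = -50*4 = -200)
w = -4568481/22801 (w = -200 - ((-66 - 25)/(76 + 75))² = -200 - (-91/151)² = -200 - 1*8281/22801 = -200 - 8281/22801 = -4568481/22801 ≈ -200.36)
w - n = -4568481/22801 - 1*(-26343) = -4568481/22801 + 26343 = 596078262/22801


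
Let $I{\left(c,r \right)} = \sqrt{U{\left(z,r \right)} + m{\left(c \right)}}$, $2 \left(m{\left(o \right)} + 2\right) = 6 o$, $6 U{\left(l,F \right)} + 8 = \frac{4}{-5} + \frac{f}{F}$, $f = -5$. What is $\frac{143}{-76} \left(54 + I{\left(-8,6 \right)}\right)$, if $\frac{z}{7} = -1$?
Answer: $- \frac{3861}{38} - \frac{143 i \sqrt{24845}}{2280} \approx -101.61 - 9.886 i$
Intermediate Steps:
$z = -7$ ($z = 7 \left(-1\right) = -7$)
$U{\left(l,F \right)} = - \frac{22}{15} - \frac{5}{6 F}$ ($U{\left(l,F \right)} = - \frac{4}{3} + \frac{\frac{4}{-5} - \frac{5}{F}}{6} = - \frac{4}{3} + \frac{4 \left(- \frac{1}{5}\right) - \frac{5}{F}}{6} = - \frac{4}{3} + \frac{- \frac{4}{5} - \frac{5}{F}}{6} = - \frac{4}{3} - \left(\frac{2}{15} + \frac{5}{6 F}\right) = - \frac{22}{15} - \frac{5}{6 F}$)
$m{\left(o \right)} = -2 + 3 o$ ($m{\left(o \right)} = -2 + \frac{6 o}{2} = -2 + 3 o$)
$I{\left(c,r \right)} = \sqrt{-2 + 3 c + \frac{-25 - 44 r}{30 r}}$ ($I{\left(c,r \right)} = \sqrt{\frac{-25 - 44 r}{30 r} + \left(-2 + 3 c\right)} = \sqrt{-2 + 3 c + \frac{-25 - 44 r}{30 r}}$)
$\frac{143}{-76} \left(54 + I{\left(-8,6 \right)}\right) = \frac{143}{-76} \left(54 + \frac{\sqrt{-3120 - \frac{750}{6} + 2700 \left(-8\right)}}{30}\right) = 143 \left(- \frac{1}{76}\right) \left(54 + \frac{\sqrt{-3120 - 125 - 21600}}{30}\right) = - \frac{143 \left(54 + \frac{\sqrt{-3120 - 125 - 21600}}{30}\right)}{76} = - \frac{143 \left(54 + \frac{\sqrt{-24845}}{30}\right)}{76} = - \frac{143 \left(54 + \frac{i \sqrt{24845}}{30}\right)}{76} = - \frac{3861}{38} - \frac{143 i \sqrt{24845}}{2280}$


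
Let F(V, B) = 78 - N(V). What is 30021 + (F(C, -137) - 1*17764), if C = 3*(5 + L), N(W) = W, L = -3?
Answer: 12329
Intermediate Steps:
C = 6 (C = 3*(5 - 3) = 3*2 = 6)
F(V, B) = 78 - V
30021 + (F(C, -137) - 1*17764) = 30021 + ((78 - 1*6) - 1*17764) = 30021 + ((78 - 6) - 17764) = 30021 + (72 - 17764) = 30021 - 17692 = 12329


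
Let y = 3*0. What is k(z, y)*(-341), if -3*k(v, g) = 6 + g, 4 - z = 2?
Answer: 682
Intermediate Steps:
z = 2 (z = 4 - 1*2 = 4 - 2 = 2)
y = 0
k(v, g) = -2 - g/3 (k(v, g) = -(6 + g)/3 = -2 - g/3)
k(z, y)*(-341) = (-2 - 1/3*0)*(-341) = (-2 + 0)*(-341) = -2*(-341) = 682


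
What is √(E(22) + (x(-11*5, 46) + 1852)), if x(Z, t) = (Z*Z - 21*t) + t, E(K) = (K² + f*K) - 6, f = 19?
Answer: √4853 ≈ 69.663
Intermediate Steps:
E(K) = -6 + K² + 19*K (E(K) = (K² + 19*K) - 6 = -6 + K² + 19*K)
x(Z, t) = Z² - 20*t (x(Z, t) = (Z² - 21*t) + t = Z² - 20*t)
√(E(22) + (x(-11*5, 46) + 1852)) = √((-6 + 22² + 19*22) + (((-11*5)² - 20*46) + 1852)) = √((-6 + 484 + 418) + (((-55)² - 920) + 1852)) = √(896 + ((3025 - 920) + 1852)) = √(896 + (2105 + 1852)) = √(896 + 3957) = √4853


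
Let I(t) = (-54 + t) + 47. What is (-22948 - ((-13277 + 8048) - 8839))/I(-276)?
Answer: 8880/283 ≈ 31.378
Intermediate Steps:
I(t) = -7 + t
(-22948 - ((-13277 + 8048) - 8839))/I(-276) = (-22948 - ((-13277 + 8048) - 8839))/(-7 - 276) = (-22948 - (-5229 - 8839))/(-283) = (-22948 - 1*(-14068))*(-1/283) = (-22948 + 14068)*(-1/283) = -8880*(-1/283) = 8880/283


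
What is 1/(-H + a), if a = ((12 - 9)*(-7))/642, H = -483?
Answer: 214/103355 ≈ 0.0020705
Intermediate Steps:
a = -7/214 (a = (3*(-7))*(1/642) = -21*1/642 = -7/214 ≈ -0.032710)
1/(-H + a) = 1/(-1*(-483) - 7/214) = 1/(483 - 7/214) = 1/(103355/214) = 214/103355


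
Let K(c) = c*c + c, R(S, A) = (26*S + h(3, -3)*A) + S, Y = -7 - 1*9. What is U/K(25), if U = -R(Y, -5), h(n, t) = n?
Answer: 447/650 ≈ 0.68769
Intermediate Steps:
Y = -16 (Y = -7 - 9 = -16)
R(S, A) = 3*A + 27*S (R(S, A) = (26*S + 3*A) + S = (3*A + 26*S) + S = 3*A + 27*S)
U = 447 (U = -(3*(-5) + 27*(-16)) = -(-15 - 432) = -1*(-447) = 447)
K(c) = c + c² (K(c) = c² + c = c + c²)
U/K(25) = 447/((25*(1 + 25))) = 447/((25*26)) = 447/650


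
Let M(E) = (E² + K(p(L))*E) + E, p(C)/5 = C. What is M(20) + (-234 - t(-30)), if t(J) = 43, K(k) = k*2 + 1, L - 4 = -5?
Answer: -37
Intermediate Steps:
L = -1 (L = 4 - 5 = -1)
p(C) = 5*C
K(k) = 1 + 2*k (K(k) = 2*k + 1 = 1 + 2*k)
M(E) = E² - 8*E (M(E) = (E² + (1 + 2*(5*(-1)))*E) + E = (E² + (1 + 2*(-5))*E) + E = (E² + (1 - 10)*E) + E = (E² - 9*E) + E = E² - 8*E)
M(20) + (-234 - t(-30)) = 20*(-8 + 20) + (-234 - 1*43) = 20*12 + (-234 - 43) = 240 - 277 = -37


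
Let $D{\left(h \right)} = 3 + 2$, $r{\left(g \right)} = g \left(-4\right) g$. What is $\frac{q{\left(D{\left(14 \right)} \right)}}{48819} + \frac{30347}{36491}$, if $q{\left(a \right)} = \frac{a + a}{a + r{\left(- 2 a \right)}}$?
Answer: $\frac{117039232265}{140734876191} \approx 0.83163$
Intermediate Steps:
$r{\left(g \right)} = - 4 g^{2}$ ($r{\left(g \right)} = - 4 g g = - 4 g^{2}$)
$D{\left(h \right)} = 5$
$q{\left(a \right)} = \frac{2 a}{a - 16 a^{2}}$ ($q{\left(a \right)} = \frac{a + a}{a - 4 \left(- 2 a\right)^{2}} = \frac{2 a}{a - 4 \cdot 4 a^{2}} = \frac{2 a}{a - 16 a^{2}}$)
$\frac{q{\left(D{\left(14 \right)} \right)}}{48819} + \frac{30347}{36491} = \frac{2 \frac{1}{1 - 80}}{48819} + \frac{30347}{36491} = \frac{2}{1 - 80} \cdot \frac{1}{48819} + 30347 \cdot \frac{1}{36491} = \frac{2}{-79} \cdot \frac{1}{48819} + \frac{30347}{36491} = 2 \left(- \frac{1}{79}\right) \frac{1}{48819} + \frac{30347}{36491} = \left(- \frac{2}{79}\right) \frac{1}{48819} + \frac{30347}{36491} = - \frac{2}{3856701} + \frac{30347}{36491} = \frac{117039232265}{140734876191}$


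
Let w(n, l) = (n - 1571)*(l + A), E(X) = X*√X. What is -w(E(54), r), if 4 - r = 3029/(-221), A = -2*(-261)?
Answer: 14413925/17 - 1486350*√6/17 ≈ 6.3371e+5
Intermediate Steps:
A = 522
r = 301/17 (r = 4 - 3029/(-221) = 4 - 3029*(-1)/221 = 4 - 1*(-233/17) = 4 + 233/17 = 301/17 ≈ 17.706)
E(X) = X^(3/2)
w(n, l) = (-1571 + n)*(522 + l) (w(n, l) = (n - 1571)*(l + 522) = (-1571 + n)*(522 + l))
-w(E(54), r) = -(-820062 - 1571*301/17 + 522*54^(3/2) + 301*54^(3/2)/17) = -(-820062 - 472871/17 + 522*(162*√6) + 301*(162*√6)/17) = -(-820062 - 472871/17 + 84564*√6 + 48762*√6/17) = -(-14413925/17 + 1486350*√6/17) = 14413925/17 - 1486350*√6/17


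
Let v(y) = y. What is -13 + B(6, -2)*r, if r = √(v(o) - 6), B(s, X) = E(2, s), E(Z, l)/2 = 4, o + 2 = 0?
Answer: -13 + 16*I*√2 ≈ -13.0 + 22.627*I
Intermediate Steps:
o = -2 (o = -2 + 0 = -2)
E(Z, l) = 8 (E(Z, l) = 2*4 = 8)
B(s, X) = 8
r = 2*I*√2 (r = √(-2 - 6) = √(-8) = 2*I*√2 ≈ 2.8284*I)
-13 + B(6, -2)*r = -13 + 8*(2*I*√2) = -13 + 16*I*√2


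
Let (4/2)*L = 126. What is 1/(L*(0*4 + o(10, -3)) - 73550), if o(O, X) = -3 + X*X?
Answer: -1/73172 ≈ -1.3666e-5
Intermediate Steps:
L = 63 (L = (1/2)*126 = 63)
o(O, X) = -3 + X**2
1/(L*(0*4 + o(10, -3)) - 73550) = 1/(63*(0*4 + (-3 + (-3)**2)) - 73550) = 1/(63*(0 + (-3 + 9)) - 73550) = 1/(63*(0 + 6) - 73550) = 1/(63*6 - 73550) = 1/(378 - 73550) = 1/(-73172) = -1/73172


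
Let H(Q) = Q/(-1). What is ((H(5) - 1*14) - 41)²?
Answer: 3600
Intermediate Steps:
H(Q) = -Q (H(Q) = Q*(-1) = -Q)
((H(5) - 1*14) - 41)² = ((-1*5 - 1*14) - 41)² = ((-5 - 14) - 41)² = (-19 - 41)² = (-60)² = 3600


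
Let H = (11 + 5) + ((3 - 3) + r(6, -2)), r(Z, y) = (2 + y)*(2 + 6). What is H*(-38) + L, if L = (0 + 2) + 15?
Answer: -591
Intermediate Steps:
L = 17 (L = 2 + 15 = 17)
r(Z, y) = 16 + 8*y (r(Z, y) = (2 + y)*8 = 16 + 8*y)
H = 16 (H = (11 + 5) + ((3 - 3) + (16 + 8*(-2))) = 16 + (0 + (16 - 16)) = 16 + (0 + 0) = 16 + 0 = 16)
H*(-38) + L = 16*(-38) + 17 = -608 + 17 = -591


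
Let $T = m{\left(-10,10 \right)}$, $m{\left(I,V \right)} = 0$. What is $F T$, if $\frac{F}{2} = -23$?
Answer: $0$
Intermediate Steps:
$F = -46$ ($F = 2 \left(-23\right) = -46$)
$T = 0$
$F T = \left(-46\right) 0 = 0$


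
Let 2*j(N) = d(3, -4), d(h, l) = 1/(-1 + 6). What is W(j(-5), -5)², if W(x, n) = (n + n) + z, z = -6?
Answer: 256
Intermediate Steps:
d(h, l) = ⅕ (d(h, l) = 1/5 = ⅕)
j(N) = ⅒ (j(N) = (½)*(⅕) = ⅒)
W(x, n) = -6 + 2*n (W(x, n) = (n + n) - 6 = 2*n - 6 = -6 + 2*n)
W(j(-5), -5)² = (-6 + 2*(-5))² = (-6 - 10)² = (-16)² = 256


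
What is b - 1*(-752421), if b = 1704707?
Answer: 2457128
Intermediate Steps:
b - 1*(-752421) = 1704707 - 1*(-752421) = 1704707 + 752421 = 2457128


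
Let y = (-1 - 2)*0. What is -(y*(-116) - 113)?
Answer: 113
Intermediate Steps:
y = 0 (y = -3*0 = 0)
-(y*(-116) - 113) = -(0*(-116) - 113) = -(0 - 113) = -1*(-113) = 113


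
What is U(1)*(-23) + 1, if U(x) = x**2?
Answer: -22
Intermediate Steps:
U(1)*(-23) + 1 = 1**2*(-23) + 1 = 1*(-23) + 1 = -23 + 1 = -22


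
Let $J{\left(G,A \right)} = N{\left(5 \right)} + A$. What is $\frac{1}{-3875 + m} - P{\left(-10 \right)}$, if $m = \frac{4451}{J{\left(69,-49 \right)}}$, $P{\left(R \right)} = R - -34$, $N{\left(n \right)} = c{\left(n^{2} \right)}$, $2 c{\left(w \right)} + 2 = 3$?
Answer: $- \frac{9234745}{384777} \approx -24.0$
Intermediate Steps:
$c{\left(w \right)} = \frac{1}{2}$ ($c{\left(w \right)} = -1 + \frac{1}{2} \cdot 3 = -1 + \frac{3}{2} = \frac{1}{2}$)
$N{\left(n \right)} = \frac{1}{2}$
$J{\left(G,A \right)} = \frac{1}{2} + A$
$P{\left(R \right)} = 34 + R$ ($P{\left(R \right)} = R + 34 = 34 + R$)
$m = - \frac{8902}{97}$ ($m = \frac{4451}{\frac{1}{2} - 49} = \frac{4451}{- \frac{97}{2}} = 4451 \left(- \frac{2}{97}\right) = - \frac{8902}{97} \approx -91.773$)
$\frac{1}{-3875 + m} - P{\left(-10 \right)} = \frac{1}{-3875 - \frac{8902}{97}} - \left(34 - 10\right) = \frac{1}{- \frac{384777}{97}} - 24 = - \frac{97}{384777} - 24 = - \frac{9234745}{384777}$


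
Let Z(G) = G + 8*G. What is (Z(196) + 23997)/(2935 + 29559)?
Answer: 25761/32494 ≈ 0.79279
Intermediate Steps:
Z(G) = 9*G
(Z(196) + 23997)/(2935 + 29559) = (9*196 + 23997)/(2935 + 29559) = (1764 + 23997)/32494 = 25761*(1/32494) = 25761/32494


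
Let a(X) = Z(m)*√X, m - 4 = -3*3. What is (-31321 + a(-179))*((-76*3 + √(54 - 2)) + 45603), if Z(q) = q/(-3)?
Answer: -(45375 + 2*√13)*(93963 - 5*I*√179)/3 ≈ -1.4214e+9 + 1.012e+6*I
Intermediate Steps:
m = -5 (m = 4 - 3*3 = 4 - 9 = -5)
Z(q) = -q/3 (Z(q) = q*(-⅓) = -q/3)
a(X) = 5*√X/3 (a(X) = (-⅓*(-5))*√X = 5*√X/3)
(-31321 + a(-179))*((-76*3 + √(54 - 2)) + 45603) = (-31321 + 5*√(-179)/3)*((-76*3 + √(54 - 2)) + 45603) = (-31321 + 5*(I*√179)/3)*((-228 + √52) + 45603) = (-31321 + 5*I*√179/3)*((-228 + 2*√13) + 45603) = (-31321 + 5*I*√179/3)*(45375 + 2*√13)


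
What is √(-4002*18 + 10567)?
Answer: I*√61469 ≈ 247.93*I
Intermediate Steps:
√(-4002*18 + 10567) = √(-72036 + 10567) = √(-61469) = I*√61469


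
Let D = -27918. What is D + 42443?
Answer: 14525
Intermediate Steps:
D + 42443 = -27918 + 42443 = 14525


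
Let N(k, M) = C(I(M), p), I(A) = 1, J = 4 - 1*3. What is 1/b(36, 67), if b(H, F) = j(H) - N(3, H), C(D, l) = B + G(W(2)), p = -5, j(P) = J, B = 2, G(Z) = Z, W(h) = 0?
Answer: -1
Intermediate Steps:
J = 1 (J = 4 - 3 = 1)
j(P) = 1
C(D, l) = 2 (C(D, l) = 2 + 0 = 2)
N(k, M) = 2
b(H, F) = -1 (b(H, F) = 1 - 1*2 = 1 - 2 = -1)
1/b(36, 67) = 1/(-1) = -1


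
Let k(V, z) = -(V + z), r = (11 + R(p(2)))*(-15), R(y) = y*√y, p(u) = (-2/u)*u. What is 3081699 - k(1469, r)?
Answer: 3083003 + 30*I*√2 ≈ 3.083e+6 + 42.426*I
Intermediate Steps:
p(u) = -2 (p(u) = (-2/u)*u = -2)
R(y) = y^(3/2)
r = -165 + 30*I*√2 (r = (11 + (-2)^(3/2))*(-15) = (11 - 2*I*√2)*(-15) = -165 + 30*I*√2 ≈ -165.0 + 42.426*I)
k(V, z) = -V - z
3081699 - k(1469, r) = 3081699 - (-1*1469 - (-165 + 30*I*√2)) = 3081699 - (-1469 + (165 - 30*I*√2)) = 3081699 - (-1304 - 30*I*√2) = 3081699 + (1304 + 30*I*√2) = 3083003 + 30*I*√2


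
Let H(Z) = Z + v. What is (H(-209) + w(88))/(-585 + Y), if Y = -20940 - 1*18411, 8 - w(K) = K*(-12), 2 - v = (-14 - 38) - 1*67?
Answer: -61/2496 ≈ -0.024439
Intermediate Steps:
v = 121 (v = 2 - ((-14 - 38) - 1*67) = 2 - (-52 - 67) = 2 - 1*(-119) = 2 + 119 = 121)
w(K) = 8 + 12*K (w(K) = 8 - K*(-12) = 8 - (-12)*K = 8 + 12*K)
H(Z) = 121 + Z (H(Z) = Z + 121 = 121 + Z)
Y = -39351 (Y = -20940 - 18411 = -39351)
(H(-209) + w(88))/(-585 + Y) = ((121 - 209) + (8 + 12*88))/(-585 - 39351) = (-88 + (8 + 1056))/(-39936) = (-88 + 1064)*(-1/39936) = 976*(-1/39936) = -61/2496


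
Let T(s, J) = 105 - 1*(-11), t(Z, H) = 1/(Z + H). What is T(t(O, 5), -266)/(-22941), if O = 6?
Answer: -116/22941 ≈ -0.0050564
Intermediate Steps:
t(Z, H) = 1/(H + Z)
T(s, J) = 116 (T(s, J) = 105 + 11 = 116)
T(t(O, 5), -266)/(-22941) = 116/(-22941) = 116*(-1/22941) = -116/22941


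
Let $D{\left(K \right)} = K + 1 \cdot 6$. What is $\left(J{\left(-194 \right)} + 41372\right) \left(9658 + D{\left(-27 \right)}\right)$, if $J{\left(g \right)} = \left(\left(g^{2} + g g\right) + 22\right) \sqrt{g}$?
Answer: $398701964 + 725608278 i \sqrt{194} \approx 3.987 \cdot 10^{8} + 1.0107 \cdot 10^{10} i$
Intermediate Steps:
$D{\left(K \right)} = 6 + K$ ($D{\left(K \right)} = K + 6 = 6 + K$)
$J{\left(g \right)} = \sqrt{g} \left(22 + 2 g^{2}\right)$ ($J{\left(g \right)} = \left(\left(g^{2} + g^{2}\right) + 22\right) \sqrt{g} = \left(2 g^{2} + 22\right) \sqrt{g} = \left(22 + 2 g^{2}\right) \sqrt{g} = \sqrt{g} \left(22 + 2 g^{2}\right)$)
$\left(J{\left(-194 \right)} + 41372\right) \left(9658 + D{\left(-27 \right)}\right) = \left(2 \sqrt{-194} \left(11 + \left(-194\right)^{2}\right) + 41372\right) \left(9658 + \left(6 - 27\right)\right) = \left(2 i \sqrt{194} \left(11 + 37636\right) + 41372\right) \left(9658 - 21\right) = \left(2 i \sqrt{194} \cdot 37647 + 41372\right) 9637 = \left(75294 i \sqrt{194} + 41372\right) 9637 = \left(41372 + 75294 i \sqrt{194}\right) 9637 = 398701964 + 725608278 i \sqrt{194}$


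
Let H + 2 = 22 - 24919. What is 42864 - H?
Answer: 67763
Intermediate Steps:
H = -24899 (H = -2 + (22 - 24919) = -2 - 24897 = -24899)
42864 - H = 42864 - 1*(-24899) = 42864 + 24899 = 67763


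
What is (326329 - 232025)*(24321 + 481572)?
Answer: 47707733472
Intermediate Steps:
(326329 - 232025)*(24321 + 481572) = 94304*505893 = 47707733472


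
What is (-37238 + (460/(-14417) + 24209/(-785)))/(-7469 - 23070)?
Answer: 421784675363/345620398955 ≈ 1.2204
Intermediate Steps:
(-37238 + (460/(-14417) + 24209/(-785)))/(-7469 - 23070) = (-37238 + (460*(-1/14417) + 24209*(-1/785)))/(-30539) = (-37238 + (-460/14417 - 24209/785))*(-1/30539) = (-37238 - 349382253/11317345)*(-1/30539) = -421784675363/11317345*(-1/30539) = 421784675363/345620398955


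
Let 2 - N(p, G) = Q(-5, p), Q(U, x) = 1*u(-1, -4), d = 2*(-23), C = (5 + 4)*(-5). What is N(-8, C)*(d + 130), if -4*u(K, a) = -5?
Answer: 63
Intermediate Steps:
u(K, a) = 5/4 (u(K, a) = -1/4*(-5) = 5/4)
C = -45 (C = 9*(-5) = -45)
d = -46
Q(U, x) = 5/4 (Q(U, x) = 1*(5/4) = 5/4)
N(p, G) = 3/4 (N(p, G) = 2 - 1*5/4 = 2 - 5/4 = 3/4)
N(-8, C)*(d + 130) = 3*(-46 + 130)/4 = (3/4)*84 = 63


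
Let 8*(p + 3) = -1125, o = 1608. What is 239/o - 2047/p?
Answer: 8869073/615864 ≈ 14.401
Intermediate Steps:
p = -1149/8 (p = -3 + (⅛)*(-1125) = -3 - 1125/8 = -1149/8 ≈ -143.63)
239/o - 2047/p = 239/1608 - 2047/(-1149/8) = 239*(1/1608) - 2047*(-8/1149) = 239/1608 + 16376/1149 = 8869073/615864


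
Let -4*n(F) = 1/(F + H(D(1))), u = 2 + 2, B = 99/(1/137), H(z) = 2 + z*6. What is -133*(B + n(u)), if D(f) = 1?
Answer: -86586059/48 ≈ -1.8039e+6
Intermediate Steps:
H(z) = 2 + 6*z
B = 13563 (B = 99/(1/137) = 99*137 = 13563)
u = 4
n(F) = -1/(4*(8 + F)) (n(F) = -1/(4*(F + (2 + 6*1))) = -1/(4*(F + (2 + 6))) = -1/(4*(F + 8)) = -1/(4*(8 + F)))
-133*(B + n(u)) = -133*(13563 - 1/(32 + 4*4)) = -133*(13563 - 1/(32 + 16)) = -133*(13563 - 1/48) = -133*651023/48 = -86586059/48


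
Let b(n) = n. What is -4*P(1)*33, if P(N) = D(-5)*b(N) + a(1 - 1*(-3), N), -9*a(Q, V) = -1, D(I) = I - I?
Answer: -44/3 ≈ -14.667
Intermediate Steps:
D(I) = 0
a(Q, V) = 1/9 (a(Q, V) = -1/9*(-1) = 1/9)
P(N) = 1/9 (P(N) = 0*N + 1/9 = 0 + 1/9 = 1/9)
-4*P(1)*33 = -4*1/9*33 = -4/9*33 = -44/3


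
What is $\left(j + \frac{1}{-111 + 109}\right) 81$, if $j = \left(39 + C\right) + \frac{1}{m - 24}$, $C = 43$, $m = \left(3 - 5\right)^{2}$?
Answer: $\frac{131949}{20} \approx 6597.5$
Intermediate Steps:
$m = 4$ ($m = \left(-2\right)^{2} = 4$)
$j = \frac{1639}{20}$ ($j = \left(39 + 43\right) + \frac{1}{4 - 24} = 82 + \frac{1}{-20} = 82 - \frac{1}{20} = \frac{1639}{20} \approx 81.95$)
$\left(j + \frac{1}{-111 + 109}\right) 81 = \left(\frac{1639}{20} + \frac{1}{-111 + 109}\right) 81 = \left(\frac{1639}{20} + \frac{1}{-2}\right) 81 = \left(\frac{1639}{20} - \frac{1}{2}\right) 81 = \frac{1629}{20} \cdot 81 = \frac{131949}{20}$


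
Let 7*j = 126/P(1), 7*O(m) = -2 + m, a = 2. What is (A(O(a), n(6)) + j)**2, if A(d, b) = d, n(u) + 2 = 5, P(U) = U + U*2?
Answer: 36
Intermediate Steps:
P(U) = 3*U (P(U) = U + 2*U = 3*U)
O(m) = -2/7 + m/7 (O(m) = (-2 + m)/7 = -2/7 + m/7)
n(u) = 3 (n(u) = -2 + 5 = 3)
j = 6 (j = (126/((3*1)))/7 = (126/3)/7 = (126*(1/3))/7 = (1/7)*42 = 6)
(A(O(a), n(6)) + j)**2 = ((-2/7 + (1/7)*2) + 6)**2 = ((-2/7 + 2/7) + 6)**2 = (0 + 6)**2 = 6**2 = 36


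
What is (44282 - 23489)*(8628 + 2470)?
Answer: 230760714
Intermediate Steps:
(44282 - 23489)*(8628 + 2470) = 20793*11098 = 230760714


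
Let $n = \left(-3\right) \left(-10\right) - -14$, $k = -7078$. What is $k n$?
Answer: $-311432$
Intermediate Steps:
$n = 44$ ($n = 30 + 14 = 44$)
$k n = \left(-7078\right) 44 = -311432$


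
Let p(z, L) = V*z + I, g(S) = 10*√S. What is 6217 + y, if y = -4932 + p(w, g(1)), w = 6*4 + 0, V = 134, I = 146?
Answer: 4647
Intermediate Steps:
w = 24 (w = 24 + 0 = 24)
p(z, L) = 146 + 134*z (p(z, L) = 134*z + 146 = 146 + 134*z)
y = -1570 (y = -4932 + (146 + 134*24) = -4932 + (146 + 3216) = -4932 + 3362 = -1570)
6217 + y = 6217 - 1570 = 4647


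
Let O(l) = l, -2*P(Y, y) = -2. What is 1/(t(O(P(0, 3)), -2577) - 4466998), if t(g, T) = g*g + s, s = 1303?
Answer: -1/4465694 ≈ -2.2393e-7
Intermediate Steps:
P(Y, y) = 1 (P(Y, y) = -1/2*(-2) = 1)
t(g, T) = 1303 + g**2 (t(g, T) = g*g + 1303 = g**2 + 1303 = 1303 + g**2)
1/(t(O(P(0, 3)), -2577) - 4466998) = 1/((1303 + 1**2) - 4466998) = 1/((1303 + 1) - 4466998) = 1/(1304 - 4466998) = 1/(-4465694) = -1/4465694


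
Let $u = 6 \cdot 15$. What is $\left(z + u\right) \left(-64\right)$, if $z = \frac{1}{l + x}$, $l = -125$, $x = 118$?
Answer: $- \frac{40256}{7} \approx -5750.9$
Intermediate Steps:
$u = 90$
$z = - \frac{1}{7}$ ($z = \frac{1}{-125 + 118} = \frac{1}{-7} = - \frac{1}{7} \approx -0.14286$)
$\left(z + u\right) \left(-64\right) = \left(- \frac{1}{7} + 90\right) \left(-64\right) = \frac{629}{7} \left(-64\right) = - \frac{40256}{7}$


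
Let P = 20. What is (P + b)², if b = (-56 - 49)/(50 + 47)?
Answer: 3367225/9409 ≈ 357.87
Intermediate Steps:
b = -105/97 ≈ -1.0825
(P + b)² = (20 - 105/97)² = (1835/97)² = 3367225/9409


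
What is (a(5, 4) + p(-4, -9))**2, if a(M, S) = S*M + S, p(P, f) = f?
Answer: 225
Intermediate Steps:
a(M, S) = S + M*S (a(M, S) = M*S + S = S + M*S)
(a(5, 4) + p(-4, -9))**2 = (4*(1 + 5) - 9)**2 = (4*6 - 9)**2 = (24 - 9)**2 = 15**2 = 225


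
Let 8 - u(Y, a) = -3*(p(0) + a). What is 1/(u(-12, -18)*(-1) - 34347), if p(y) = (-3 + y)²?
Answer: -1/34328 ≈ -2.9131e-5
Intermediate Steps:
u(Y, a) = 35 + 3*a (u(Y, a) = 8 - (-3)*((-3 + 0)² + a) = 8 - (-3)*((-3)² + a) = 8 - (-3)*(9 + a) = 8 - (-27 - 3*a) = 8 + (27 + 3*a) = 35 + 3*a)
1/(u(-12, -18)*(-1) - 34347) = 1/((35 + 3*(-18))*(-1) - 34347) = 1/((35 - 54)*(-1) - 34347) = 1/(-19*(-1) - 34347) = 1/(19 - 34347) = 1/(-34328) = -1/34328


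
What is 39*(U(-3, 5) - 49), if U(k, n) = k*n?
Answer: -2496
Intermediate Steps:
39*(U(-3, 5) - 49) = 39*(-3*5 - 49) = 39*(-15 - 49) = 39*(-64) = -2496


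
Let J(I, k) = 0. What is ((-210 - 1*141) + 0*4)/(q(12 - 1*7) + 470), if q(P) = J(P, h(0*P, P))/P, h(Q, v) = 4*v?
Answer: -351/470 ≈ -0.74681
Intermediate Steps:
q(P) = 0 (q(P) = 0/P = 0)
((-210 - 1*141) + 0*4)/(q(12 - 1*7) + 470) = ((-210 - 1*141) + 0*4)/(0 + 470) = ((-210 - 141) + 0)/470 = (-351 + 0)*(1/470) = -351*1/470 = -351/470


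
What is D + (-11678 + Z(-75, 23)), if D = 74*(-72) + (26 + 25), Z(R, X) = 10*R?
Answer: -17705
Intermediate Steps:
D = -5277 (D = -5328 + 51 = -5277)
D + (-11678 + Z(-75, 23)) = -5277 + (-11678 + 10*(-75)) = -5277 + (-11678 - 750) = -5277 - 12428 = -17705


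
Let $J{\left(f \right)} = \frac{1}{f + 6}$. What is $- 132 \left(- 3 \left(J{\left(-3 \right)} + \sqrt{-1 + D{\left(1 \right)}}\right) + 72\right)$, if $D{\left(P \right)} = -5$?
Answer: $-9372 + 396 i \sqrt{6} \approx -9372.0 + 970.0 i$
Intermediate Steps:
$J{\left(f \right)} = \frac{1}{6 + f}$
$- 132 \left(- 3 \left(J{\left(-3 \right)} + \sqrt{-1 + D{\left(1 \right)}}\right) + 72\right) = - 132 \left(- 3 \left(\frac{1}{6 - 3} + \sqrt{-1 - 5}\right) + 72\right) = - 132 \left(- 3 \left(\frac{1}{3} + \sqrt{-6}\right) + 72\right) = - 132 \left(- 3 \left(\frac{1}{3} + i \sqrt{6}\right) + 72\right) = - 132 \left(\left(-1 - 3 i \sqrt{6}\right) + 72\right) = - 132 \left(71 - 3 i \sqrt{6}\right) = -9372 + 396 i \sqrt{6}$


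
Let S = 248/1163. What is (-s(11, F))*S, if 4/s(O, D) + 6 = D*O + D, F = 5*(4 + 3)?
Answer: -496/240741 ≈ -0.0020603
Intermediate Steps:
F = 35 (F = 5*7 = 35)
s(O, D) = 4/(-6 + D + D*O) (s(O, D) = 4/(-6 + (D*O + D)) = 4/(-6 + (D + D*O)) = 4/(-6 + D + D*O))
S = 248/1163 (S = 248*(1/1163) = 248/1163 ≈ 0.21324)
(-s(11, F))*S = -4/(-6 + 35 + 35*11)*(248/1163) = -4/(-6 + 35 + 385)*(248/1163) = -4/414*(248/1163) = -1*2/207*(248/1163) = -2/207*248/1163 = -496/240741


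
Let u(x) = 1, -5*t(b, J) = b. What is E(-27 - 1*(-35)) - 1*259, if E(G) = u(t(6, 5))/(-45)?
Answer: -11656/45 ≈ -259.02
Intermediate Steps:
t(b, J) = -b/5
E(G) = -1/45 (E(G) = 1/(-45) = 1*(-1/45) = -1/45)
E(-27 - 1*(-35)) - 1*259 = -1/45 - 1*259 = -1/45 - 259 = -11656/45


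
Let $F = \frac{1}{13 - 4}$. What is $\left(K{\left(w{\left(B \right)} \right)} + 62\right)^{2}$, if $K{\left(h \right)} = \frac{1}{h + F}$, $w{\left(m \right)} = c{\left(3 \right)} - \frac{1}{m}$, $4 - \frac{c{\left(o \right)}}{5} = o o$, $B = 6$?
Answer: $\frac{780867136}{203401} \approx 3839.1$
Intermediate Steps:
$c{\left(o \right)} = 20 - 5 o^{2}$ ($c{\left(o \right)} = 20 - 5 o o = 20 - 5 o^{2}$)
$F = \frac{1}{9} \approx 0.11111$
$w{\left(m \right)} = -25 - \frac{1}{m}$ ($w{\left(m \right)} = \left(20 - 5 \cdot 3^{2}\right) - \frac{1}{m} = \left(20 - 45\right) - \frac{1}{m} = -25 - \frac{1}{m}$)
$K{\left(h \right)} = \frac{1}{\frac{1}{9} + h}$ ($K{\left(h \right)} = \frac{1}{h + \frac{1}{9}} = \frac{1}{\frac{1}{9} + h}$)
$\left(K{\left(w{\left(B \right)} \right)} + 62\right)^{2} = \left(\frac{9}{1 + 9 \left(-25 - \frac{1}{6}\right)} + 62\right)^{2} = \left(\frac{9}{1 + 9 \left(- \frac{151}{6}\right)} + 62\right)^{2} = \left(\frac{9}{1 - \frac{453}{2}} + 62\right)^{2} = \left(\frac{9}{- \frac{451}{2}} + 62\right)^{2} = \left(9 \left(- \frac{2}{451}\right) + 62\right)^{2} = \left(- \frac{18}{451} + 62\right)^{2} = \left(\frac{27944}{451}\right)^{2} = \frac{780867136}{203401}$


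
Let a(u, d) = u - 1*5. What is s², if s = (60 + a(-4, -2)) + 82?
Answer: 17689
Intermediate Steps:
a(u, d) = -5 + u (a(u, d) = u - 5 = -5 + u)
s = 133 (s = (60 + (-5 - 4)) + 82 = (60 - 9) + 82 = 51 + 82 = 133)
s² = 133² = 17689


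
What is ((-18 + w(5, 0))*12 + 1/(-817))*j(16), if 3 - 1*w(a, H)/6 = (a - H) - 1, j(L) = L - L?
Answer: 0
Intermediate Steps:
j(L) = 0
w(a, H) = 24 - 6*a + 6*H (w(a, H) = 18 - 6*((a - H) - 1) = 18 - 6*(-1 + a - H) = 18 + (6 - 6*a + 6*H) = 24 - 6*a + 6*H)
((-18 + w(5, 0))*12 + 1/(-817))*j(16) = ((-18 + (24 - 6*5 + 6*0))*12 + 1/(-817))*0 = ((-18 + (24 - 30 + 0))*12 - 1/817)*0 = ((-18 - 6)*12 - 1/817)*0 = (-24*12 - 1/817)*0 = (-288 - 1/817)*0 = -235297/817*0 = 0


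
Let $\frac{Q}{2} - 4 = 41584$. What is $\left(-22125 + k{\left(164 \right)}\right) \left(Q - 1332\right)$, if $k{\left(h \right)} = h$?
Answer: $-1797376084$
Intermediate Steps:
$Q = 83176$ ($Q = 8 + 2 \cdot 41584 = 8 + 83168 = 83176$)
$\left(-22125 + k{\left(164 \right)}\right) \left(Q - 1332\right) = \left(-22125 + 164\right) \left(83176 - 1332\right) = \left(-21961\right) 81844 = -1797376084$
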